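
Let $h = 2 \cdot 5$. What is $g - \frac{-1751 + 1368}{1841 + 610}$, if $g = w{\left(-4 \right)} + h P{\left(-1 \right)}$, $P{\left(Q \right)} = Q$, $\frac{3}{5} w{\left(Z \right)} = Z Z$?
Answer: $\frac{41233}{2451} \approx 16.823$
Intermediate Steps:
$w{\left(Z \right)} = \frac{5 Z^{2}}{3}$ ($w{\left(Z \right)} = \frac{5 Z Z}{3} = \frac{5 Z^{2}}{3}$)
$h = 10$
$g = \frac{50}{3}$ ($g = \frac{5 \left(-4\right)^{2}}{3} + 10 \left(-1\right) = \frac{5}{3} \cdot 16 - 10 = \frac{80}{3} - 10 = \frac{50}{3} \approx 16.667$)
$g - \frac{-1751 + 1368}{1841 + 610} = \frac{50}{3} - \frac{-1751 + 1368}{1841 + 610} = \frac{50}{3} - - \frac{383}{2451} = \frac{50}{3} + \frac{383}{2451} = \frac{41233}{2451}$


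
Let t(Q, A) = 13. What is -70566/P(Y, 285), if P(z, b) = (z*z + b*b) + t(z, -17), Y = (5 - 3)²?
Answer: -35283/40627 ≈ -0.86846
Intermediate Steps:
Y = 4 (Y = 2² = 4)
P(z, b) = 13 + b² + z² (P(z, b) = (z*z + b*b) + 13 = (z² + b²) + 13 = (b² + z²) + 13 = 13 + b² + z²)
-70566/P(Y, 285) = -70566/(13 + 285² + 4²) = -70566/(13 + 81225 + 16) = -70566/81254 = -70566*1/81254 = -35283/40627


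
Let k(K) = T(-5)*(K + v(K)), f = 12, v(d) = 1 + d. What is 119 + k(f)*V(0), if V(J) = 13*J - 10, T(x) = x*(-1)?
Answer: -1131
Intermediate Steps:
T(x) = -x
V(J) = -10 + 13*J
k(K) = 5 + 10*K (k(K) = (-1*(-5))*(K + (1 + K)) = 5*(1 + 2*K) = 5 + 10*K)
119 + k(f)*V(0) = 119 + (5 + 10*12)*(-10 + 13*0) = 119 + (5 + 120)*(-10 + 0) = 119 + 125*(-10) = 119 - 1250 = -1131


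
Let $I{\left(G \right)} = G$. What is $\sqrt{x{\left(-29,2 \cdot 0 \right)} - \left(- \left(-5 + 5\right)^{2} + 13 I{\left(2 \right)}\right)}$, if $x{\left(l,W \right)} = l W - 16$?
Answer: $i \sqrt{42} \approx 6.4807 i$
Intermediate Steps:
$x{\left(l,W \right)} = -16 + W l$ ($x{\left(l,W \right)} = W l - 16 = -16 + W l$)
$\sqrt{x{\left(-29,2 \cdot 0 \right)} - \left(- \left(-5 + 5\right)^{2} + 13 I{\left(2 \right)}\right)} = \sqrt{\left(-16 + 2 \cdot 0 \left(-29\right)\right) + \left(\left(-13\right) 2 + \left(-5 + 5\right)^{2}\right)} = \sqrt{\left(-16 + 0 \left(-29\right)\right) - \left(26 - 0^{2}\right)} = \sqrt{\left(-16 + 0\right) + \left(-26 + 0\right)} = \sqrt{-16 - 26} = \sqrt{-42} = i \sqrt{42}$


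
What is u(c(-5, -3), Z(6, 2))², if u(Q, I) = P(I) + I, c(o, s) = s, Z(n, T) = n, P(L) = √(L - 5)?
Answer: 49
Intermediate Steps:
P(L) = √(-5 + L)
u(Q, I) = I + √(-5 + I) (u(Q, I) = √(-5 + I) + I = I + √(-5 + I))
u(c(-5, -3), Z(6, 2))² = (6 + √(-5 + 6))² = (6 + √1)² = (6 + 1)² = 7² = 49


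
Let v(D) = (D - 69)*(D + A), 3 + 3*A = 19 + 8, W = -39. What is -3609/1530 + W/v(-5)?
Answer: -6866/3145 ≈ -2.1831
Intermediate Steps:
A = 8 (A = -1 + (19 + 8)/3 = -1 + (⅓)*27 = -1 + 9 = 8)
v(D) = (-69 + D)*(8 + D) (v(D) = (D - 69)*(D + 8) = (-69 + D)*(8 + D))
-3609/1530 + W/v(-5) = -3609/1530 - 39/(-552 + (-5)² - 61*(-5)) = -3609*1/1530 - 39/(-552 + 25 + 305) = -401/170 - 39/(-222) = -401/170 - 39*(-1/222) = -401/170 + 13/74 = -6866/3145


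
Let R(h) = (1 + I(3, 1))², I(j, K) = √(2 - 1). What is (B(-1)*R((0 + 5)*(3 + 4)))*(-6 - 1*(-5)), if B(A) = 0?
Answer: 0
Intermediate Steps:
I(j, K) = 1 (I(j, K) = √1 = 1)
R(h) = 4 (R(h) = (1 + 1)² = 2² = 4)
(B(-1)*R((0 + 5)*(3 + 4)))*(-6 - 1*(-5)) = (0*4)*(-6 - 1*(-5)) = 0*(-6 + 5) = 0*(-1) = 0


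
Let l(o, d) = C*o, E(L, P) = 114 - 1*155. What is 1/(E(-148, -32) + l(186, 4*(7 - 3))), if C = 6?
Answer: 1/1075 ≈ 0.00093023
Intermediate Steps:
E(L, P) = -41 (E(L, P) = 114 - 155 = -41)
l(o, d) = 6*o
1/(E(-148, -32) + l(186, 4*(7 - 3))) = 1/(-41 + 6*186) = 1/(-41 + 1116) = 1/1075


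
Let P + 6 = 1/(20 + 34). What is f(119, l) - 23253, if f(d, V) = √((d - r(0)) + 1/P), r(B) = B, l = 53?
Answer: -23253 + √12397709/323 ≈ -23242.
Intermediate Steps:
P = -323/54 (P = -6 + 1/(20 + 34) = -6 + 1/54 = -323/54 ≈ -5.9815)
f(d, V) = √(-54/323 + d) (f(d, V) = √((d - 1*0) + 1/(-323/54)) = √((d + 0) - 54/323) = √(d - 54/323) = √(-54/323 + d))
f(119, l) - 23253 = √(-17442 + 104329*119)/323 - 23253 = √(-17442 + 12415151)/323 - 23253 = √12397709/323 - 23253 = -23253 + √12397709/323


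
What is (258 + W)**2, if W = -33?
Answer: 50625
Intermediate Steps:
(258 + W)**2 = (258 - 33)**2 = 225**2 = 50625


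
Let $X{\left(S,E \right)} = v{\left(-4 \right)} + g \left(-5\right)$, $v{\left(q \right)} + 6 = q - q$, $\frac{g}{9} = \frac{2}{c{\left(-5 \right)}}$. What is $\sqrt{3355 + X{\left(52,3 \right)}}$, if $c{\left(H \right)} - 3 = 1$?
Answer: $\frac{\sqrt{13306}}{2} \approx 57.676$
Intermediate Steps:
$c{\left(H \right)} = 4$ ($c{\left(H \right)} = 3 + 1 = 4$)
$g = \frac{9}{2}$ ($g = 9 \cdot \frac{2}{4} = 9 \cdot 2 \cdot \frac{1}{4} = 9 \cdot \frac{1}{2} = \frac{9}{2} \approx 4.5$)
$v{\left(q \right)} = -6$ ($v{\left(q \right)} = -6 + \left(q - q\right) = -6 + 0 = -6$)
$X{\left(S,E \right)} = - \frac{57}{2}$ ($X{\left(S,E \right)} = -6 + \frac{9}{2} \left(-5\right) = -6 - \frac{45}{2} = - \frac{57}{2}$)
$\sqrt{3355 + X{\left(52,3 \right)}} = \sqrt{3355 - \frac{57}{2}} = \sqrt{\frac{6653}{2}} = \frac{\sqrt{13306}}{2}$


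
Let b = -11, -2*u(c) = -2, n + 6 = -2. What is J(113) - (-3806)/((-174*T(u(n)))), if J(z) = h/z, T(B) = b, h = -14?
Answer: 18331/9831 ≈ 1.8646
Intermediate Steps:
n = -8 (n = -6 - 2 = -8)
u(c) = 1 (u(c) = -½*(-2) = 1)
T(B) = -11
J(z) = -14/z
J(113) - (-3806)/((-174*T(u(n)))) = -14/113 - (-3806)/((-174*(-11))) = -14*1/113 - (-3806)/1914 = -14/113 - (-3806)/1914 = -14/113 - 1*(-173/87) = -14/113 + 173/87 = 18331/9831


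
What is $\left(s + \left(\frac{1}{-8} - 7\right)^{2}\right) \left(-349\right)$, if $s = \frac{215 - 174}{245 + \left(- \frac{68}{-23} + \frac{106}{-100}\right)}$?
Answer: $- \frac{323002787231}{18171584} \approx -17775.0$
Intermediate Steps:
$s = \frac{47150}{283931}$ ($s = \frac{41}{245 + \left(\left(-68\right) \left(- \frac{1}{23}\right) + 106 \left(- \frac{1}{100}\right)\right)} = \frac{41}{245 + \left(\frac{68}{23} - \frac{53}{50}\right)} = \frac{41}{245 + \frac{2181}{1150}} = \frac{41}{\frac{283931}{1150}} = 41 \cdot \frac{1150}{283931} = \frac{47150}{283931} \approx 0.16606$)
$\left(s + \left(\frac{1}{-8} - 7\right)^{2}\right) \left(-349\right) = \left(\frac{47150}{283931} + \left(\frac{1}{-8} - 7\right)^{2}\right) \left(-349\right) = \left(\frac{47150}{283931} + \left(- \frac{1}{8} - 7\right)^{2}\right) \left(-349\right) = \left(\frac{47150}{283931} + \left(- \frac{57}{8}\right)^{2}\right) \left(-349\right) = \left(\frac{47150}{283931} + \frac{3249}{64}\right) \left(-349\right) = \frac{925509419}{18171584} \left(-349\right) = - \frac{323002787231}{18171584}$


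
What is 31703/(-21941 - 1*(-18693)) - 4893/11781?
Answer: -2648881/260304 ≈ -10.176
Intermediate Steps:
31703/(-21941 - 1*(-18693)) - 4893/11781 = 31703/(-21941 + 18693) - 4893*1/11781 = 31703/(-3248) - 233/561 = 31703*(-1/3248) - 233/561 = -4529/464 - 233/561 = -2648881/260304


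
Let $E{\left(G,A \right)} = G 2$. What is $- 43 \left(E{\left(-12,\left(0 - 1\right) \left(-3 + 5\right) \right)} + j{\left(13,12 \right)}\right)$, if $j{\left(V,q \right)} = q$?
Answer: $516$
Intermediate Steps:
$E{\left(G,A \right)} = 2 G$
$- 43 \left(E{\left(-12,\left(0 - 1\right) \left(-3 + 5\right) \right)} + j{\left(13,12 \right)}\right) = - 43 \left(2 \left(-12\right) + 12\right) = - 43 \left(-24 + 12\right) = \left(-43\right) \left(-12\right) = 516$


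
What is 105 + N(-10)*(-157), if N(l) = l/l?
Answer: -52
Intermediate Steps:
N(l) = 1
105 + N(-10)*(-157) = 105 + 1*(-157) = 105 - 157 = -52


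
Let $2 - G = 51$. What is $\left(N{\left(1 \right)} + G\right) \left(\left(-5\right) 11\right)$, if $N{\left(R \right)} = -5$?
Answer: $2970$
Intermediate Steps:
$G = -49$ ($G = 2 - 51 = -49$)
$\left(N{\left(1 \right)} + G\right) \left(\left(-5\right) 11\right) = \left(-5 - 49\right) \left(\left(-5\right) 11\right) = \left(-54\right) \left(-55\right) = 2970$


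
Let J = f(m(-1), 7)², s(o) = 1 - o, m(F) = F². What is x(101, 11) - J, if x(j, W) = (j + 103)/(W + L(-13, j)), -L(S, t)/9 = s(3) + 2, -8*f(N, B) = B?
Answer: 12517/704 ≈ 17.780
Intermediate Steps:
f(N, B) = -B/8
L(S, t) = 0 (L(S, t) = -9*((1 - 1*3) + 2) = -9*((1 - 3) + 2) = -9*(-2 + 2) = -9*0 = 0)
x(j, W) = (103 + j)/W (x(j, W) = (j + 103)/(W + 0) = (103 + j)/W)
J = 49/64 (J = (-⅛*7)² = (-7/8)² = 49/64 ≈ 0.76563)
x(101, 11) - J = (103 + 101)/11 - 1*49/64 = (1/11)*204 - 49/64 = 204/11 - 49/64 = 12517/704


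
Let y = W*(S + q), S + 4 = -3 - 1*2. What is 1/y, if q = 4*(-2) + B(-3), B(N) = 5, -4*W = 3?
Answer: 1/9 ≈ 0.11111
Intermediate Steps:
W = -3/4 (W = -1/4*3 = -3/4 ≈ -0.75000)
q = -3 (q = 4*(-2) + 5 = -8 + 5 = -3)
S = -9 (S = -4 + (-3 - 1*2) = -4 + (-3 - 2) = -4 - 5 = -9)
y = 9 (y = -3*(-9 - 3)/4 = -3/4*(-12) = 9)
1/y = 1/9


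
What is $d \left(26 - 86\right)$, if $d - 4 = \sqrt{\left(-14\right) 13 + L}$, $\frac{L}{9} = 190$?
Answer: $-240 - 120 \sqrt{382} \approx -2585.4$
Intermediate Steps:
$L = 1710$ ($L = 9 \cdot 190 = 1710$)
$d = 4 + 2 \sqrt{382}$ ($d = 4 + \sqrt{\left(-14\right) 13 + 1710} = 4 + \sqrt{-182 + 1710} = 4 + \sqrt{1528} = 4 + 2 \sqrt{382} \approx 43.09$)
$d \left(26 - 86\right) = \left(4 + 2 \sqrt{382}\right) \left(26 - 86\right) = \left(4 + 2 \sqrt{382}\right) \left(-60\right) = -240 - 120 \sqrt{382}$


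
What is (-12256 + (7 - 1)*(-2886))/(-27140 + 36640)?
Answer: -7393/2375 ≈ -3.1128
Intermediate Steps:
(-12256 + (7 - 1)*(-2886))/(-27140 + 36640) = (-12256 + 6*(-2886))/9500 = (-12256 - 17316)*(1/9500) = -29572*1/9500 = -7393/2375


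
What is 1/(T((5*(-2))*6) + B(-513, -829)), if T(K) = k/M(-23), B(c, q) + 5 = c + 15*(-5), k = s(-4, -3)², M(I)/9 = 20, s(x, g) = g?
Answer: -20/11859 ≈ -0.0016865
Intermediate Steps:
M(I) = 180 (M(I) = 9*20 = 180)
k = 9 (k = (-3)² = 9)
B(c, q) = -80 + c (B(c, q) = -5 + (c + 15*(-5)) = -5 + (c - 75) = -5 + (-75 + c) = -80 + c)
T(K) = 1/20 (T(K) = 9/180 = 9*(1/180) = 1/20)
1/(T((5*(-2))*6) + B(-513, -829)) = 1/(1/20 + (-80 - 513)) = 1/(1/20 - 593) = 1/(-11859/20) = -20/11859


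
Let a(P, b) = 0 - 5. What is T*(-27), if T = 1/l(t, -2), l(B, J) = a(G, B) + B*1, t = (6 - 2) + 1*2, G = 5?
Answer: -27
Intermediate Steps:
a(P, b) = -5
t = 6 (t = 4 + 2 = 6)
l(B, J) = -5 + B (l(B, J) = -5 + B*1 = -5 + B)
T = 1 (T = 1/(-5 + 6) = 1/1 = 1)
T*(-27) = 1*(-27) = -27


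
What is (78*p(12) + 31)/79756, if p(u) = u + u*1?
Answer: 1903/79756 ≈ 0.023860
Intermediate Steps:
p(u) = 2*u (p(u) = u + u = 2*u)
(78*p(12) + 31)/79756 = (78*(2*12) + 31)/79756 = (78*24 + 31)*(1/79756) = (1872 + 31)*(1/79756) = 1903*(1/79756) = 1903/79756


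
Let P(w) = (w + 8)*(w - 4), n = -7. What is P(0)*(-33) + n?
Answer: 1049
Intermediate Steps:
P(w) = (-4 + w)*(8 + w) (P(w) = (8 + w)*(-4 + w) = (-4 + w)*(8 + w))
P(0)*(-33) + n = (-32 + 0² + 4*0)*(-33) - 7 = (-32 + 0 + 0)*(-33) - 7 = -32*(-33) - 7 = 1056 - 7 = 1049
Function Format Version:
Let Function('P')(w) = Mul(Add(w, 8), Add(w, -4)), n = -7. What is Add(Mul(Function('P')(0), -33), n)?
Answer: 1049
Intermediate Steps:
Function('P')(w) = Mul(Add(-4, w), Add(8, w)) (Function('P')(w) = Mul(Add(8, w), Add(-4, w)) = Mul(Add(-4, w), Add(8, w)))
Add(Mul(Function('P')(0), -33), n) = Add(Mul(Add(-32, Pow(0, 2), Mul(4, 0)), -33), -7) = Add(Mul(Add(-32, 0, 0), -33), -7) = Add(Mul(-32, -33), -7) = Add(1056, -7) = 1049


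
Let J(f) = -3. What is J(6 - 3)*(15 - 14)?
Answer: -3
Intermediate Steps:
J(6 - 3)*(15 - 14) = -3*(15 - 14) = -3*1 = -3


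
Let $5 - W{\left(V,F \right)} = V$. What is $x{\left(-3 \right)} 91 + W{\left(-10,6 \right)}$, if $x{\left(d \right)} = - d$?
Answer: $288$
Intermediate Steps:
$W{\left(V,F \right)} = 5 - V$
$x{\left(-3 \right)} 91 + W{\left(-10,6 \right)} = \left(-1\right) \left(-3\right) 91 + \left(5 - -10\right) = 3 \cdot 91 + \left(5 + 10\right) = 273 + 15 = 288$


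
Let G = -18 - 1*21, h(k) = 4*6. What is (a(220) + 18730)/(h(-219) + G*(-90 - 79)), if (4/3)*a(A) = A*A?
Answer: 11006/1323 ≈ 8.3190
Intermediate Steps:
h(k) = 24
G = -39 (G = -18 - 21 = -39)
a(A) = 3*A²/4 (a(A) = 3*(A*A)/4 = 3*A²/4)
(a(220) + 18730)/(h(-219) + G*(-90 - 79)) = ((¾)*220² + 18730)/(24 - 39*(-90 - 79)) = ((¾)*48400 + 18730)/(24 - 39*(-169)) = (36300 + 18730)/(24 + 6591) = 55030/6615 = 55030*(1/6615) = 11006/1323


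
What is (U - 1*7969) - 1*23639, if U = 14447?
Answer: -17161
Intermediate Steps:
(U - 1*7969) - 1*23639 = (14447 - 1*7969) - 1*23639 = (14447 - 7969) - 23639 = 6478 - 23639 = -17161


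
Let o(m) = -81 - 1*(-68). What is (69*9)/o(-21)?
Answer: -621/13 ≈ -47.769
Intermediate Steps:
o(m) = -13 (o(m) = -81 + 68 = -13)
(69*9)/o(-21) = (69*9)/(-13) = 621*(-1/13) = -621/13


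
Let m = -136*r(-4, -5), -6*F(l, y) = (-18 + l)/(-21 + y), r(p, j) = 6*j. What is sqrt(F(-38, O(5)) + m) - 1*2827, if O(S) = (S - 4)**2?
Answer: -2827 + sqrt(917895)/15 ≈ -2763.1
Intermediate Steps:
O(S) = (-4 + S)**2
F(l, y) = -(-18 + l)/(6*(-21 + y))
m = 4080 (m = -816*(-5) = -136*(-30) = 4080)
sqrt(F(-38, O(5)) + m) - 1*2827 = sqrt((18 - 1*(-38))/(6*(-21 + (-4 + 5)**2)) + 4080) - 1*2827 = sqrt((18 + 38)/(6*(-21 + 1**2)) + 4080) - 2827 = sqrt((1/6)*56/(-21 + 1) + 4080) - 2827 = sqrt((1/6)*56/(-20) + 4080) - 2827 = sqrt((1/6)*(-1/20)*56 + 4080) - 2827 = sqrt(-7/15 + 4080) - 2827 = sqrt(61193/15) - 2827 = sqrt(917895)/15 - 2827 = -2827 + sqrt(917895)/15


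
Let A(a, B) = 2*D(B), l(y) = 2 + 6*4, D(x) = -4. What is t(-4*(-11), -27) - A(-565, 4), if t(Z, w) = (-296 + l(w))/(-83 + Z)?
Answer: 194/13 ≈ 14.923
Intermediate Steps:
l(y) = 26 (l(y) = 2 + 24 = 26)
t(Z, w) = -270/(-83 + Z) (t(Z, w) = (-296 + 26)/(-83 + Z) = -270/(-83 + Z))
A(a, B) = -8 (A(a, B) = 2*(-4) = -8)
t(-4*(-11), -27) - A(-565, 4) = -270/(-83 - 4*(-11)) - 1*(-8) = -270/(-83 + 44) + 8 = -270/(-39) + 8 = -270*(-1/39) + 8 = 90/13 + 8 = 194/13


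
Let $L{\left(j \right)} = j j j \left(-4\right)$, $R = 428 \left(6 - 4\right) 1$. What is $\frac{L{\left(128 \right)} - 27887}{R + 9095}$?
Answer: $- \frac{8416495}{9951} \approx -845.79$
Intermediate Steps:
$R = 856$ ($R = 428 \cdot 2 \cdot 1 = 428 \cdot 2 = 856$)
$L{\left(j \right)} = - 4 j^{3}$ ($L{\left(j \right)} = j j^{2} \left(-4\right) = j^{3} \left(-4\right) = - 4 j^{3}$)
$\frac{L{\left(128 \right)} - 27887}{R + 9095} = \frac{- 4 \cdot 128^{3} - 27887}{856 + 9095} = \frac{\left(-4\right) 2097152 - 27887}{9951} = \left(-8388608 - 27887\right) \frac{1}{9951} = \left(-8416495\right) \frac{1}{9951} = - \frac{8416495}{9951}$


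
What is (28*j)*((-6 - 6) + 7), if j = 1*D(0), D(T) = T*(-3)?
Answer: 0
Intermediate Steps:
D(T) = -3*T
j = 0 (j = 1*(-3*0) = 1*0 = 0)
(28*j)*((-6 - 6) + 7) = (28*0)*((-6 - 6) + 7) = 0*(-12 + 7) = 0*(-5) = 0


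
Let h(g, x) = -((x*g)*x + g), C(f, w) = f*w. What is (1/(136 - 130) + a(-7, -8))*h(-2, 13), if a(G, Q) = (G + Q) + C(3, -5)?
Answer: -30430/3 ≈ -10143.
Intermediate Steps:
h(g, x) = -g - g*x² (h(g, x) = -((g*x)*x + g) = -(g*x² + g) = -(g + g*x²) = -g - g*x²)
a(G, Q) = -15 + G + Q (a(G, Q) = (G + Q) + 3*(-5) = (G + Q) - 15 = -15 + G + Q)
(1/(136 - 130) + a(-7, -8))*h(-2, 13) = (1/(136 - 130) + (-15 - 7 - 8))*(-1*(-2)*(1 + 13²)) = (1/6 - 30)*(-1*(-2)*(1 + 169)) = (⅙ - 30)*(-1*(-2)*170) = -179/6*340 = -30430/3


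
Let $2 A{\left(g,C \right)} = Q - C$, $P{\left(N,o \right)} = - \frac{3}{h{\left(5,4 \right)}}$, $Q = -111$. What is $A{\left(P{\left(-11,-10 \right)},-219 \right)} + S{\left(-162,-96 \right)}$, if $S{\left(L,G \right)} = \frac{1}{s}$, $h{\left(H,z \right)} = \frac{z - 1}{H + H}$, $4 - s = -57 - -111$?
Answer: $\frac{2699}{50} \approx 53.98$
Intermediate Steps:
$s = -50$ ($s = 4 - \left(-57 - -111\right) = 4 - \left(-57 + 111\right) = 4 - 54 = -50$)
$h{\left(H,z \right)} = \frac{-1 + z}{2 H}$
$P{\left(N,o \right)} = -10$ ($P{\left(N,o \right)} = - \frac{3}{\frac{1}{2} \cdot \frac{1}{5} \left(-1 + 4\right)} = - \frac{3}{\frac{1}{2} \cdot \frac{1}{5} \cdot 3} = - \frac{3}{\frac{3}{10}} = \left(-3\right) \frac{10}{3} = -10$)
$S{\left(L,G \right)} = - \frac{1}{50}$ ($S{\left(L,G \right)} = \frac{1}{-50} = - \frac{1}{50}$)
$A{\left(g,C \right)} = - \frac{111}{2} - \frac{C}{2}$ ($A{\left(g,C \right)} = \frac{-111 - C}{2} = - \frac{111}{2} - \frac{C}{2}$)
$A{\left(P{\left(-11,-10 \right)},-219 \right)} + S{\left(-162,-96 \right)} = \left(- \frac{111}{2} - - \frac{219}{2}\right) - \frac{1}{50} = \left(- \frac{111}{2} + \frac{219}{2}\right) - \frac{1}{50} = 54 - \frac{1}{50} = \frac{2699}{50}$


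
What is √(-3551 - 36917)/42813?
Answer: 2*I*√10117/42813 ≈ 0.0046987*I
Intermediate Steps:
√(-3551 - 36917)/42813 = √(-40468)*(1/42813) = (2*I*√10117)*(1/42813) = 2*I*√10117/42813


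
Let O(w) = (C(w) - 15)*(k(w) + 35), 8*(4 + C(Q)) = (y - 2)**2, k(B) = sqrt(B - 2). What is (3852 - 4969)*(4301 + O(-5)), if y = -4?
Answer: -8474679/2 + 32393*I*sqrt(7)/2 ≈ -4.2373e+6 + 42852.0*I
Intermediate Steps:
k(B) = sqrt(-2 + B)
C(Q) = 1/2 (C(Q) = -4 + (-4 - 2)**2/8 = -4 + (1/8)*(-6)**2 = -4 + (1/8)*36 = -4 + 9/2 = 1/2)
O(w) = -1015/2 - 29*sqrt(-2 + w)/2 (O(w) = (1/2 - 15)*(sqrt(-2 + w) + 35) = -29*(35 + sqrt(-2 + w))/2 = -1015/2 - 29*sqrt(-2 + w)/2)
(3852 - 4969)*(4301 + O(-5)) = (3852 - 4969)*(4301 + (-1015/2 - 29*sqrt(-2 - 5)/2)) = -1117*(4301 + (-1015/2 - 29*I*sqrt(7)/2)) = -1117*(7587/2 - 29*I*sqrt(7)/2) = -8474679/2 + 32393*I*sqrt(7)/2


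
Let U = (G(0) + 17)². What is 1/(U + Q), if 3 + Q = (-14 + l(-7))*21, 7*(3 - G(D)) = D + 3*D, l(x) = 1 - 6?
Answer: -½ ≈ -0.50000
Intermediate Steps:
l(x) = -5
G(D) = 3 - 4*D/7 (G(D) = 3 - (D + 3*D)/7 = 3 - 4*D/7)
Q = -402 (Q = -3 + (-14 - 5)*21 = -3 - 19*21 = -3 - 399 = -402)
U = 400 (U = ((3 - 4/7*0) + 17)² = ((3 + 0) + 17)² = (3 + 17)² = 20² = 400)
1/(U + Q) = 1/(400 - 402) = 1/(-2) = -½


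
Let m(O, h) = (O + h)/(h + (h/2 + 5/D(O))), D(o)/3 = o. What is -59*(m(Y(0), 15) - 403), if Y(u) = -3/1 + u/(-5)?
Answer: 9379171/395 ≈ 23745.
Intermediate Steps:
Y(u) = -3 - u/5 (Y(u) = -3*1 + u*(-⅕) = -3 - u/5)
D(o) = 3*o
m(O, h) = (O + h)/(3*h/2 + 5/(3*O)) (m(O, h) = (O + h)/(h + (h/2 + 5/((3*O)))) = (O + h)/(h + (h*(½) + 5*(1/(3*O)))) = (O + h)/(h + (h/2 + 5/(3*O))) = (O + h)/(3*h/2 + 5/(3*O)))
-59*(m(Y(0), 15) - 403) = -59*(6*(-3 - ⅕*0)*((-3 - ⅕*0) + 15)/(10 + 9*(-3 - ⅕*0)*15) - 403) = -59*(6*(-3 + 0)*((-3 + 0) + 15)/(10 + 9*(-3 + 0)*15) - 403) = -59*(6*(-3)*(-3 + 15)/(10 + 9*(-3)*15) - 403) = -59*(6*(-3)*12/(10 - 405) - 403) = -59*(6*(-3)*12/(-395) - 403) = -59*(6*(-3)*(-1/395)*12 - 403) = -59*(216/395 - 403) = -59*(-158969/395) = 9379171/395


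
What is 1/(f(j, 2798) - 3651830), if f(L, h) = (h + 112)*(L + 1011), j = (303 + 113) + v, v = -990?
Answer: -1/2380160 ≈ -4.2014e-7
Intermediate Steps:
j = -574 (j = (303 + 113) - 990 = 416 - 990 = -574)
f(L, h) = (112 + h)*(1011 + L)
1/(f(j, 2798) - 3651830) = 1/((113232 + 112*(-574) + 1011*2798 - 574*2798) - 3651830) = 1/((113232 - 64288 + 2828778 - 1606052) - 3651830) = 1/(1271670 - 3651830) = 1/(-2380160) = -1/2380160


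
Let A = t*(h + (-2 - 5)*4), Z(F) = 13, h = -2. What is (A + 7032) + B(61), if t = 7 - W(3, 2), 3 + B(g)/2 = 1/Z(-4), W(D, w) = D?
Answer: 89780/13 ≈ 6906.2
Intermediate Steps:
B(g) = -76/13 (B(g) = -6 + 2/13 = -76/13)
t = 4 (t = 7 - 1*3 = 7 - 3 = 4)
A = -120 (A = 4*(-2 + (-2 - 5)*4) = 4*(-2 - 7*4) = 4*(-2 - 28) = 4*(-30) = -120)
(A + 7032) + B(61) = (-120 + 7032) - 76/13 = 6912 - 76/13 = 89780/13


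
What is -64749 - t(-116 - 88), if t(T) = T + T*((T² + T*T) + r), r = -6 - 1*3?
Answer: 16912947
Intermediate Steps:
r = -9 (r = -6 - 3 = -9)
t(T) = T + T*(-9 + 2*T²) (t(T) = T + T*((T² + T*T) - 9) = T + T*((T² + T²) - 9) = T + T*(2*T² - 9) = T + T*(-9 + 2*T²))
-64749 - t(-116 - 88) = -64749 - 2*(-116 - 88)*(-4 + (-116 - 88)²) = -64749 - 2*(-204)*(-4 + (-204)²) = -64749 - 2*(-204)*(-4 + 41616) = -64749 - 2*(-204)*41612 = -64749 - 1*(-16977696) = -64749 + 16977696 = 16912947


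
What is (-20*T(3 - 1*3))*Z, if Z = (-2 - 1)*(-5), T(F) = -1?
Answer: 300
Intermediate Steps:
Z = 15 (Z = -3*(-5) = 15)
(-20*T(3 - 1*3))*Z = -20*(-1)*15 = 20*15 = 300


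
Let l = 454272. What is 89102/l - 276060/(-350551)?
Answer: 6024658597/6124827072 ≈ 0.98365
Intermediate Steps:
89102/l - 276060/(-350551) = 89102/454272 - 276060/(-350551) = 89102*(1/454272) - 276060*(-1/350551) = 3427/17472 + 276060/350551 = 6024658597/6124827072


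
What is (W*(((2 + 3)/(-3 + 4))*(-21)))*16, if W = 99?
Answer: -166320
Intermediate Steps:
(W*(((2 + 3)/(-3 + 4))*(-21)))*16 = (99*(((2 + 3)/(-3 + 4))*(-21)))*16 = (99*((5/1)*(-21)))*16 = (99*((5*1)*(-21)))*16 = (99*(5*(-21)))*16 = (99*(-105))*16 = -10395*16 = -166320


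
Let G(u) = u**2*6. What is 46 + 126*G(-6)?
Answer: 27262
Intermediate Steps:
G(u) = 6*u**2
46 + 126*G(-6) = 46 + 126*(6*(-6)**2) = 46 + 126*(6*36) = 46 + 126*216 = 46 + 27216 = 27262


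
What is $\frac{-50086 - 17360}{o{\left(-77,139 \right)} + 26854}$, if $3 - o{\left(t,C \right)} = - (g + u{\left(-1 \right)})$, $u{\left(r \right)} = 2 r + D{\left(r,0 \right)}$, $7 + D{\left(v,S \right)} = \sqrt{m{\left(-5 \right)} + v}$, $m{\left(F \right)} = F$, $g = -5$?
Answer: $- \frac{1810452978}{720546655} + \frac{67446 i \sqrt{6}}{720546655} \approx -2.5126 + 0.00022928 i$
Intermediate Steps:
$D{\left(v,S \right)} = -7 + \sqrt{-5 + v}$
$u{\left(r \right)} = -7 + \sqrt{-5 + r} + 2 r$ ($u{\left(r \right)} = 2 r + \left(-7 + \sqrt{-5 + r}\right) = -7 + \sqrt{-5 + r} + 2 r$)
$o{\left(t,C \right)} = -11 + i \sqrt{6}$ ($o{\left(t,C \right)} = 3 - - (-5 + \left(-7 + \sqrt{-5 - 1} + 2 \left(-1\right)\right)) = 3 - - (-5 - \left(9 - i \sqrt{6}\right)) = 3 - - (-14 + i \sqrt{6}) = 3 - \left(14 - i \sqrt{6}\right) = -11 + i \sqrt{6}$)
$\frac{-50086 - 17360}{o{\left(-77,139 \right)} + 26854} = \frac{-50086 - 17360}{\left(-11 + i \sqrt{6}\right) + 26854} = - \frac{67446}{26843 + i \sqrt{6}}$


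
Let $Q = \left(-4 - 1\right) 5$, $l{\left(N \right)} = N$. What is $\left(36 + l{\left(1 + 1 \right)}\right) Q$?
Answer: $-950$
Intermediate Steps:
$Q = -25$ ($Q = \left(-5\right) 5 = -25$)
$\left(36 + l{\left(1 + 1 \right)}\right) Q = \left(36 + \left(1 + 1\right)\right) \left(-25\right) = \left(36 + 2\right) \left(-25\right) = 38 \left(-25\right) = -950$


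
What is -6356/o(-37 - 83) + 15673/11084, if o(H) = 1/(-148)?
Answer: 10426601465/11084 ≈ 9.4069e+5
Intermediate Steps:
o(H) = -1/148
-6356/o(-37 - 83) + 15673/11084 = -6356/(-1/148) + 15673/11084 = -6356*(-148) + 15673*(1/11084) = 940688 + 15673/11084 = 10426601465/11084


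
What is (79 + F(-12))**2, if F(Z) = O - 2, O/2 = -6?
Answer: 4225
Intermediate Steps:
O = -12 (O = 2*(-6) = -12)
F(Z) = -14 (F(Z) = -12 - 2 = -14)
(79 + F(-12))**2 = (79 - 14)**2 = 65**2 = 4225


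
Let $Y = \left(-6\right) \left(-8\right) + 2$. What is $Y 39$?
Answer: $1950$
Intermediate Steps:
$Y = 50$ ($Y = 48 + 2 = 50$)
$Y 39 = 50 \cdot 39 = 1950$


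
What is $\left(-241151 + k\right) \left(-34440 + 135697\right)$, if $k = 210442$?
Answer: $-3109501213$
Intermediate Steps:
$\left(-241151 + k\right) \left(-34440 + 135697\right) = \left(-241151 + 210442\right) \left(-34440 + 135697\right) = \left(-30709\right) 101257 = -3109501213$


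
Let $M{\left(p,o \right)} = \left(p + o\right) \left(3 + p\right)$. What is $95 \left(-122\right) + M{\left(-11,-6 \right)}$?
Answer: $-11454$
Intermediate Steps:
$M{\left(p,o \right)} = \left(3 + p\right) \left(o + p\right)$ ($M{\left(p,o \right)} = \left(o + p\right) \left(3 + p\right) = \left(3 + p\right) \left(o + p\right)$)
$95 \left(-122\right) + M{\left(-11,-6 \right)} = 95 \left(-122\right) + \left(\left(-11\right)^{2} + 3 \left(-6\right) + 3 \left(-11\right) - -66\right) = -11590 + \left(121 - 18 - 33 + 66\right) = -11590 + 136 = -11454$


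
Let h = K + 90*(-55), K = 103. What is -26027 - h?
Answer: -21180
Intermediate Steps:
h = -4847 (h = 103 + 90*(-55) = 103 - 4950 = -4847)
-26027 - h = -26027 - 1*(-4847) = -26027 + 4847 = -21180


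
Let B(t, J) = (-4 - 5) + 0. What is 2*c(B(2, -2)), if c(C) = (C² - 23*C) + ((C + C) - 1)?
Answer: 538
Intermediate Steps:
B(t, J) = -9 (B(t, J) = -9 + 0 = -9)
c(C) = -1 + C² - 21*C (c(C) = (C² - 23*C) + (2*C - 1) = (C² - 23*C) + (-1 + 2*C) = -1 + C² - 21*C)
2*c(B(2, -2)) = 2*(-1 + (-9)² - 21*(-9)) = 2*(-1 + 81 + 189) = 2*269 = 538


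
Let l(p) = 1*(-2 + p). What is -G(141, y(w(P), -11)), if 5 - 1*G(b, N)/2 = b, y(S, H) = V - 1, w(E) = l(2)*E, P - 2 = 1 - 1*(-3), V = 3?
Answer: 272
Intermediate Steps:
l(p) = -2 + p
P = 6 (P = 2 + (1 - 1*(-3)) = 2 + (1 + 3) = 2 + 4 = 6)
w(E) = 0 (w(E) = (-2 + 2)*E = 0*E = 0)
y(S, H) = 2 (y(S, H) = 3 - 1 = 2)
G(b, N) = 10 - 2*b
-G(141, y(w(P), -11)) = -(10 - 2*141) = -(10 - 282) = -1*(-272) = 272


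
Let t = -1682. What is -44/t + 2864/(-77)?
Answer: -2406930/64757 ≈ -37.169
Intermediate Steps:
-44/t + 2864/(-77) = -44/(-1682) + 2864/(-77) = -44*(-1/1682) + 2864*(-1/77) = 22/841 - 2864/77 = -2406930/64757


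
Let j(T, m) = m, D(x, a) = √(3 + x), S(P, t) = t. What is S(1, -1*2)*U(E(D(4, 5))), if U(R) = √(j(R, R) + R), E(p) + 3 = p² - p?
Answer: -2*√(8 - 2*√7) ≈ -3.2915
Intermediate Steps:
E(p) = -3 + p² - p (E(p) = -3 + (p² - p) = -3 + p² - p)
U(R) = √2*√R (U(R) = √(R + R) = √(2*R) = √2*√R)
S(1, -1*2)*U(E(D(4, 5))) = (-1*2)*(√2*√(-3 + (√(3 + 4))² - √(3 + 4))) = -2*√2*√(-3 + (√7)² - √7) = -2*√2*√(-3 + 7 - √7) = -2*√2*√(4 - √7)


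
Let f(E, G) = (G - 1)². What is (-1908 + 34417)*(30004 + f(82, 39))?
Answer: 1022343032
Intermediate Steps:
f(E, G) = (-1 + G)²
(-1908 + 34417)*(30004 + f(82, 39)) = (-1908 + 34417)*(30004 + (-1 + 39)²) = 32509*(30004 + 38²) = 32509*(30004 + 1444) = 32509*31448 = 1022343032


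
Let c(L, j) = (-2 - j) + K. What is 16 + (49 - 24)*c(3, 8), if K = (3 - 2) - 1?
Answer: -234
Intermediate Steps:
K = 0 (K = 1 - 1 = 0)
c(L, j) = -2 - j (c(L, j) = (-2 - j) + 0 = -2 - j)
16 + (49 - 24)*c(3, 8) = 16 + (49 - 24)*(-2 - 1*8) = 16 + 25*(-2 - 8) = 16 + 25*(-10) = 16 - 250 = -234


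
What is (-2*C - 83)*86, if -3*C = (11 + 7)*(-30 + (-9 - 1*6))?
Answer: -53578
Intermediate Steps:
C = 270 (C = -(11 + 7)*(-30 + (-9 - 1*6))/3 = -6*(-30 + (-9 - 6)) = -6*(-30 - 15) = -6*(-45) = -⅓*(-810) = 270)
(-2*C - 83)*86 = (-2*270 - 83)*86 = (-540 - 83)*86 = -623*86 = -53578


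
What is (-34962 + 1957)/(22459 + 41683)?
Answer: -33005/64142 ≈ -0.51456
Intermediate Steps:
(-34962 + 1957)/(22459 + 41683) = -33005/64142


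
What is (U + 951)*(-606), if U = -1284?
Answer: 201798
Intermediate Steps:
(U + 951)*(-606) = (-1284 + 951)*(-606) = -333*(-606) = 201798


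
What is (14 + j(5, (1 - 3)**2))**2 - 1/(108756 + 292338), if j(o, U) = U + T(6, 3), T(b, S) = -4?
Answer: 78614423/401094 ≈ 196.00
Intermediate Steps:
j(o, U) = -4 + U (j(o, U) = U - 4 = -4 + U)
(14 + j(5, (1 - 3)**2))**2 - 1/(108756 + 292338) = (14 + (-4 + (1 - 3)**2))**2 - 1/(108756 + 292338) = (14 + (-4 + (-2)**2))**2 - 1/401094 = (14 + (-4 + 4))**2 - 1*1/401094 = (14 + 0)**2 - 1/401094 = 14**2 - 1/401094 = 196 - 1/401094 = 78614423/401094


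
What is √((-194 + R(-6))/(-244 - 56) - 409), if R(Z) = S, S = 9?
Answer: I*√367545/30 ≈ 20.208*I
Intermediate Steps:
R(Z) = 9
√((-194 + R(-6))/(-244 - 56) - 409) = √((-194 + 9)/(-244 - 56) - 409) = √(-185/(-300) - 409) = √(-185*(-1/300) - 409) = √(37/60 - 409) = √(-24503/60) = I*√367545/30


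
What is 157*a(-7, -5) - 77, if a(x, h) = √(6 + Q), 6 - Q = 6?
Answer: -77 + 157*√6 ≈ 307.57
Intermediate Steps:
Q = 0 (Q = 6 - 1*6 = 6 - 6 = 0)
a(x, h) = √6 (a(x, h) = √(6 + 0) = √6)
157*a(-7, -5) - 77 = 157*√6 - 77 = -77 + 157*√6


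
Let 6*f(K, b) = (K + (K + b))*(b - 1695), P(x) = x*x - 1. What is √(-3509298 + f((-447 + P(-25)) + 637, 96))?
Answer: 2*I*√992186 ≈ 1992.2*I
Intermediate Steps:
P(x) = -1 + x² (P(x) = x² - 1 = -1 + x²)
f(K, b) = (-1695 + b)*(b + 2*K)/6 (f(K, b) = ((K + (K + b))*(b - 1695))/6 = ((b + 2*K)*(-1695 + b))/6 = ((-1695 + b)*(b + 2*K))/6 = (-1695 + b)*(b + 2*K)/6)
√(-3509298 + f((-447 + P(-25)) + 637, 96)) = √(-3509298 + (-565*((-447 + (-1 + (-25)²)) + 637) - 565/2*96 + (⅙)*96² + (⅓)*((-447 + (-1 + (-25)²)) + 637)*96)) = √(-3509298 + (-565*((-447 + (-1 + 625)) + 637) - 27120 + (⅙)*9216 + (⅓)*((-447 + (-1 + 625)) + 637)*96)) = √(-3509298 + (-565*((-447 + 624) + 637) - 27120 + 1536 + (⅓)*((-447 + 624) + 637)*96)) = √(-3509298 + (-565*(177 + 637) - 27120 + 1536 + (⅓)*(177 + 637)*96)) = √(-3509298 + (-565*814 - 27120 + 1536 + (⅓)*814*96)) = √(-3509298 + (-459910 - 27120 + 1536 + 26048)) = √(-3509298 - 459446) = √(-3968744) = 2*I*√992186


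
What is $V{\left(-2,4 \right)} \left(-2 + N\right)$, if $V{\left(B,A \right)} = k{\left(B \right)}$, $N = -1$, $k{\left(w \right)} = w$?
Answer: $6$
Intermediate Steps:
$V{\left(B,A \right)} = B$
$V{\left(-2,4 \right)} \left(-2 + N\right) = - 2 \left(-2 - 1\right) = \left(-2\right) \left(-3\right) = 6$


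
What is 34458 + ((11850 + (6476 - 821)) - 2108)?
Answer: 49855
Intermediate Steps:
34458 + ((11850 + (6476 - 821)) - 2108) = 34458 + ((11850 + 5655) - 2108) = 34458 + (17505 - 2108) = 34458 + 15397 = 49855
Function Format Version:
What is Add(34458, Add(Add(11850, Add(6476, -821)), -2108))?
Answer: 49855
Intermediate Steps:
Add(34458, Add(Add(11850, Add(6476, -821)), -2108)) = Add(34458, Add(Add(11850, 5655), -2108)) = Add(34458, Add(17505, -2108)) = Add(34458, 15397) = 49855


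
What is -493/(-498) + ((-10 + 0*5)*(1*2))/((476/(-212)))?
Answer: 586547/59262 ≈ 9.8975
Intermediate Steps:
-493/(-498) + ((-10 + 0*5)*(1*2))/((476/(-212))) = -493*(-1/498) + ((-10 + 0)*2)/((476*(-1/212))) = 493/498 + (-10*2)/(-119/53) = 493/498 - 20*(-53/119) = 493/498 + 1060/119 = 586547/59262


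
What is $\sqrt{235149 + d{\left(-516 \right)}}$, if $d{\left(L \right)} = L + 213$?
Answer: $3 \sqrt{26094} \approx 484.61$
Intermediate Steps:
$d{\left(L \right)} = 213 + L$
$\sqrt{235149 + d{\left(-516 \right)}} = \sqrt{235149 + \left(213 - 516\right)} = \sqrt{235149 - 303} = \sqrt{234846} = 3 \sqrt{26094}$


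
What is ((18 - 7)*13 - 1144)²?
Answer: 1002001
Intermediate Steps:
((18 - 7)*13 - 1144)² = (11*13 - 1144)² = (143 - 1144)² = (-1001)² = 1002001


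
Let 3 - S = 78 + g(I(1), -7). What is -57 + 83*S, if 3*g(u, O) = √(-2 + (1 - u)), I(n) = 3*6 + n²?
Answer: -6282 - 166*I*√5/3 ≈ -6282.0 - 123.73*I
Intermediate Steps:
I(n) = 18 + n²
g(u, O) = √(-1 - u)/3 (g(u, O) = √(-2 + (1 - u))/3 = √(-1 - u)/3)
S = -75 - 2*I*√5/3 (S = 3 - (78 + √(-1 - (18 + 1²))/3) = 3 - (78 + √(-1 - (18 + 1))/3) = 3 - (78 + √(-1 - 1*19)/3) = 3 - (78 + √(-1 - 19)/3) = 3 - (78 + √(-20)/3) = 3 - (78 + (2*I*√5)/3) = 3 - (78 + 2*I*√5/3) = 3 + (-78 - 2*I*√5/3) = -75 - 2*I*√5/3 ≈ -75.0 - 1.4907*I)
-57 + 83*S = -57 + 83*(-75 - 2*I*√5/3) = -57 + (-6225 - 166*I*√5/3) = -6282 - 166*I*√5/3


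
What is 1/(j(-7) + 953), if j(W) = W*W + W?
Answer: 1/995 ≈ 0.0010050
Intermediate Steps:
j(W) = W + W**2 (j(W) = W**2 + W = W + W**2)
1/(j(-7) + 953) = 1/(-7*(1 - 7) + 953) = 1/(-7*(-6) + 953) = 1/(42 + 953) = 1/995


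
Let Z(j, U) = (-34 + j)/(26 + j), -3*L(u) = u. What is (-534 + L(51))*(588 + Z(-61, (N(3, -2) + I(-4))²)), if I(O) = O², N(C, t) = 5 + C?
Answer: -2278385/7 ≈ -3.2548e+5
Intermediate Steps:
L(u) = -u/3
Z(j, U) = (-34 + j)/(26 + j)
(-534 + L(51))*(588 + Z(-61, (N(3, -2) + I(-4))²)) = (-534 - ⅓*51)*(588 + (-34 - 61)/(26 - 61)) = (-534 - 17)*(588 - 95/(-35)) = -551*(588 - 1/35*(-95)) = -551*(588 + 19/7) = -551*4135/7 = -2278385/7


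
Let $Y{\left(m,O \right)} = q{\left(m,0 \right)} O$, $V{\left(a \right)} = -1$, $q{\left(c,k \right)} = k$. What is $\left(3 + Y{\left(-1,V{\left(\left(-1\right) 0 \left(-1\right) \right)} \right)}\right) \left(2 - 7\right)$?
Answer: $-15$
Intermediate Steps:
$Y{\left(m,O \right)} = 0$ ($Y{\left(m,O \right)} = 0 O = 0$)
$\left(3 + Y{\left(-1,V{\left(\left(-1\right) 0 \left(-1\right) \right)} \right)}\right) \left(2 - 7\right) = \left(3 + 0\right) \left(2 - 7\right) = 3 \left(2 - 7\right) = 3 \left(-5\right) = -15$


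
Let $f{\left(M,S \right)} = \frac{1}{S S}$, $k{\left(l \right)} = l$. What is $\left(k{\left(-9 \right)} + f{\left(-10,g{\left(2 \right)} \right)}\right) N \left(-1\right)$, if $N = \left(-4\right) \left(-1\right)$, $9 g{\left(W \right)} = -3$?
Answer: $0$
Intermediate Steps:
$g{\left(W \right)} = - \frac{1}{3}$ ($g{\left(W \right)} = \frac{1}{9} \left(-3\right) = - \frac{1}{3}$)
$f{\left(M,S \right)} = \frac{1}{S^{2}}$
$N = 4$
$\left(k{\left(-9 \right)} + f{\left(-10,g{\left(2 \right)} \right)}\right) N \left(-1\right) = \left(-9 + \frac{1}{\frac{1}{9}}\right) 4 \left(-1\right) = \left(-9 + 9\right) \left(-4\right) = 0 \left(-4\right) = 0$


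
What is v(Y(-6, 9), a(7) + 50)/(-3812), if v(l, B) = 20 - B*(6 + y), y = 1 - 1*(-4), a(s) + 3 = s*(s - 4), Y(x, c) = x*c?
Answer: 182/953 ≈ 0.19098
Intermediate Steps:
Y(x, c) = c*x
a(s) = -3 + s*(-4 + s) (a(s) = -3 + s*(s - 4) = -3 + s*(-4 + s))
y = 5 (y = 1 + 4 = 5)
v(l, B) = 20 - 11*B (v(l, B) = 20 - B*(6 + 5) = 20 - B*11 = 20 - 11*B)
v(Y(-6, 9), a(7) + 50)/(-3812) = (20 - 11*((-3 + 7**2 - 4*7) + 50))/(-3812) = (20 - 11*((-3 + 49 - 28) + 50))*(-1/3812) = (20 - 11*(18 + 50))*(-1/3812) = (20 - 11*68)*(-1/3812) = (20 - 748)*(-1/3812) = -728*(-1/3812) = 182/953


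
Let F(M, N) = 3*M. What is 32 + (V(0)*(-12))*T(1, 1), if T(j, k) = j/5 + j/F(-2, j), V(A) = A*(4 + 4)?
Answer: 32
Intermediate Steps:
V(A) = 8*A (V(A) = A*8 = 8*A)
T(j, k) = j/30 (T(j, k) = j/5 + j/((3*(-2))) = j*(⅕) + j/(-6) = j/5 + j*(-⅙) = j/5 - j/6 = j/30)
32 + (V(0)*(-12))*T(1, 1) = 32 + ((8*0)*(-12))*((1/30)*1) = 32 + (0*(-12))*(1/30) = 32 + 0*(1/30) = 32 + 0 = 32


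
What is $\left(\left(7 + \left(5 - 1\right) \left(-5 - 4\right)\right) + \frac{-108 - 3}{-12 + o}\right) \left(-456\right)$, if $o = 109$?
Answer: $\frac{1333344}{97} \approx 13746.0$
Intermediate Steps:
$\left(\left(7 + \left(5 - 1\right) \left(-5 - 4\right)\right) + \frac{-108 - 3}{-12 + o}\right) \left(-456\right) = \left(\left(7 + \left(5 - 1\right) \left(-5 - 4\right)\right) + \frac{-108 - 3}{-12 + 109}\right) \left(-456\right) = \left(\left(7 + 4 \left(-5 - 4\right)\right) - \frac{111}{97}\right) \left(-456\right) = \left(\left(7 + 4 \left(-9\right)\right) - \frac{111}{97}\right) \left(-456\right) = \left(\left(7 - 36\right) - \frac{111}{97}\right) \left(-456\right) = \left(-29 - \frac{111}{97}\right) \left(-456\right) = \left(- \frac{2924}{97}\right) \left(-456\right) = \frac{1333344}{97}$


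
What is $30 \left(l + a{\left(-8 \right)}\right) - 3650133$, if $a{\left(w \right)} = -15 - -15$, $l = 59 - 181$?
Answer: $-3653793$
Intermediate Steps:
$l = -122$ ($l = 59 - 181 = -122$)
$a{\left(w \right)} = 0$ ($a{\left(w \right)} = -15 + 15 = 0$)
$30 \left(l + a{\left(-8 \right)}\right) - 3650133 = 30 \left(-122 + 0\right) - 3650133 = 30 \left(-122\right) - 3650133 = -3660 - 3650133 = -3653793$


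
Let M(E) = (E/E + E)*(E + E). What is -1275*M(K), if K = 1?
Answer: -5100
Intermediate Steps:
M(E) = 2*E*(1 + E) (M(E) = (1 + E)*(2*E) = 2*E*(1 + E))
-1275*M(K) = -2550*(1 + 1) = -2550*2 = -1275*4 = -5100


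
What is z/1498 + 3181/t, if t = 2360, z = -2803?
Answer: -924971/1767640 ≈ -0.52328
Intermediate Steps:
z/1498 + 3181/t = -2803/1498 + 3181/2360 = -924971/1767640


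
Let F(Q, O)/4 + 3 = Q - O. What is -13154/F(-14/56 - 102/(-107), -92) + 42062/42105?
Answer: -57646974824/1616537265 ≈ -35.661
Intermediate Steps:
F(Q, O) = -12 - 4*O + 4*Q (F(Q, O) = -12 + 4*(Q - O) = -12 + (-4*O + 4*Q) = -12 - 4*O + 4*Q)
-13154/F(-14/56 - 102/(-107), -92) + 42062/42105 = -13154/(-12 - 4*(-92) + 4*(-14/56 - 102/(-107))) + 42062/42105 = -13154/(-12 + 368 + 4*(-14*1/56 - 102*(-1/107))) + 42062*(1/42105) = -13154/(-12 + 368 + 4*(-¼ + 102/107)) + 42062/42105 = -13154/(-12 + 368 + 4*(301/428)) + 42062/42105 = -13154/(-12 + 368 + 301/107) + 42062/42105 = -13154/38393/107 + 42062/42105 = -13154*107/38393 + 42062/42105 = -1407478/38393 + 42062/42105 = -57646974824/1616537265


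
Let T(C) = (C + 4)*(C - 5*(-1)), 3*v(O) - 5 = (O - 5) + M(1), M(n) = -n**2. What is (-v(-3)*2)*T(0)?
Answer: 160/3 ≈ 53.333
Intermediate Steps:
v(O) = -1/3 + O/3 (v(O) = 5/3 + ((O - 5) - 1*1**2)/3 = 5/3 + ((-5 + O) - 1*1)/3 = 5/3 + ((-5 + O) - 1)/3 = 5/3 + (-6 + O)/3 = 5/3 + (-2 + O/3) = -1/3 + O/3)
T(C) = (4 + C)*(5 + C) (T(C) = (4 + C)*(C + 5) = (4 + C)*(5 + C))
(-v(-3)*2)*T(0) = (-(-1/3 + (1/3)*(-3))*2)*(20 + 0**2 + 9*0) = (-(-1/3 - 1)*2)*(20 + 0 + 0) = (-1*(-4/3)*2)*20 = ((4/3)*2)*20 = (8/3)*20 = 160/3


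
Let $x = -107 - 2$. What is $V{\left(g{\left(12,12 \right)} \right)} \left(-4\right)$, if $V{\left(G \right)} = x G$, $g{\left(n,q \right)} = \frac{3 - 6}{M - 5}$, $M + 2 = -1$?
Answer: $\frac{327}{2} \approx 163.5$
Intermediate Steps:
$M = -3$ ($M = -2 - 1 = -3$)
$x = -109$ ($x = -107 - 2 = -109$)
$g{\left(n,q \right)} = \frac{3}{8}$ ($g{\left(n,q \right)} = \frac{3 - 6}{-3 - 5} = - \frac{3}{-8} = \left(-3\right) \left(- \frac{1}{8}\right) = \frac{3}{8}$)
$V{\left(G \right)} = - 109 G$
$V{\left(g{\left(12,12 \right)} \right)} \left(-4\right) = \left(-109\right) \frac{3}{8} \left(-4\right) = \left(- \frac{327}{8}\right) \left(-4\right) = \frac{327}{2}$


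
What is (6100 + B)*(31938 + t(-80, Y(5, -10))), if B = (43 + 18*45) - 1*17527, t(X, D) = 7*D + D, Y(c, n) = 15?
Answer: -338981292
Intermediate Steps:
t(X, D) = 8*D
B = -16674 (B = (43 + 810) - 17527 = 853 - 17527 = -16674)
(6100 + B)*(31938 + t(-80, Y(5, -10))) = (6100 - 16674)*(31938 + 8*15) = -10574*(31938 + 120) = -10574*32058 = -338981292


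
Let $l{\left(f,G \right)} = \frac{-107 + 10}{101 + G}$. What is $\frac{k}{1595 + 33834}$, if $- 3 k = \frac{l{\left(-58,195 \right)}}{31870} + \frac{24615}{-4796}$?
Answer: $\frac{58051640003}{1202189987747760} \approx 4.8288 \cdot 10^{-5}$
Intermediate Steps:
$l{\left(f,G \right)} = - \frac{97}{101 + G}$
$k = \frac{58051640003}{33932371440}$ ($k = - \frac{\frac{\left(-97\right) \frac{1}{101 + 195}}{31870} + \frac{24615}{-4796}}{3} = - \frac{- \frac{97}{296} \cdot \frac{1}{31870} + 24615 \left(- \frac{1}{4796}\right)}{3} = - \frac{\left(-97\right) \frac{1}{296} \cdot \frac{1}{31870} - \frac{24615}{4796}}{3} = - \frac{\left(- \frac{97}{296}\right) \frac{1}{31870} - \frac{24615}{4796}}{3} = - \frac{- \frac{97}{9433520} - \frac{24615}{4796}}{3} = \left(- \frac{1}{3}\right) \left(- \frac{58051640003}{11310790480}\right) = \frac{58051640003}{33932371440} \approx 1.7108$)
$\frac{k}{1595 + 33834} = \frac{58051640003}{33932371440 \left(1595 + 33834\right)} = \frac{58051640003}{33932371440 \cdot 35429} = \frac{58051640003}{33932371440} \cdot \frac{1}{35429} = \frac{58051640003}{1202189987747760}$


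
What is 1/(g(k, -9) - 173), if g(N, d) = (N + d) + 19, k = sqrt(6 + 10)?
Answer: -1/159 ≈ -0.0062893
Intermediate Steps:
k = 4 (k = sqrt(16) = 4)
g(N, d) = 19 + N + d
1/(g(k, -9) - 173) = 1/((19 + 4 - 9) - 173) = 1/(14 - 173) = 1/(-159) = -1/159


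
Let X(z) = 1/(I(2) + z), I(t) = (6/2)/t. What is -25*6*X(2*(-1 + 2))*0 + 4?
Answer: 4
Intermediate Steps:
I(t) = 3/t (I(t) = (6*(1/2))/t = 3/t)
X(z) = 1/(3/2 + z)
-25*6*X(2*(-1 + 2))*0 + 4 = -25*6*(2/(3 + 2*(2*(-1 + 2))))*0 + 4 = -25*6*(2/(3 + 2*(2*1)))*0 + 4 = -25*6*(2/(3 + 2*2))*0 + 4 = -25*6*(2/(3 + 4))*0 + 4 = -25*6*(2/7)*0 + 4 = -300*0/7 + 4 = -25*0 + 4 = 0 + 4 = 4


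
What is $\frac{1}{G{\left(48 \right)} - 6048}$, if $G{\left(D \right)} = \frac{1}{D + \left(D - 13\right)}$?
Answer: $- \frac{83}{501983} \approx -0.00016534$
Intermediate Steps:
$G{\left(D \right)} = \frac{1}{-13 + 2 D}$ ($G{\left(D \right)} = \frac{1}{D + \left(-13 + D\right)} = \frac{1}{-13 + 2 D}$)
$\frac{1}{G{\left(48 \right)} - 6048} = \frac{1}{\frac{1}{-13 + 2 \cdot 48} - 6048} = \frac{1}{\frac{1}{-13 + 96} - 6048} = \frac{1}{\frac{1}{83} - 6048} = \frac{1}{- \frac{501983}{83}} = - \frac{83}{501983}$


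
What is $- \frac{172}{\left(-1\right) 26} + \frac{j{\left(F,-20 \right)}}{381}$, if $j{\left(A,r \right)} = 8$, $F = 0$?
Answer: $\frac{32870}{4953} \approx 6.6364$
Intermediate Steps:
$- \frac{172}{\left(-1\right) 26} + \frac{j{\left(F,-20 \right)}}{381} = - \frac{172}{\left(-1\right) 26} + \frac{8}{381} = - \frac{172}{-26} + 8 \cdot \frac{1}{381} = \left(-172\right) \left(- \frac{1}{26}\right) + \frac{8}{381} = \frac{86}{13} + \frac{8}{381} = \frac{32870}{4953}$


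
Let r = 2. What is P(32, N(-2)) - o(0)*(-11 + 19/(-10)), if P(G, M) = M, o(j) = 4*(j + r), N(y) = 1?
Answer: 521/5 ≈ 104.20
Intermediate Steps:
o(j) = 8 + 4*j (o(j) = 4*(j + 2) = 4*(2 + j) = 8 + 4*j)
P(32, N(-2)) - o(0)*(-11 + 19/(-10)) = 1 - (8 + 4*0)*(-11 + 19/(-10)) = 1 - (8 + 0)*(-11 + 19*(-1/10)) = 1 - 8*(-11 - 19/10) = 1 - 8*(-129)/10 = 1 - 1*(-516/5) = 1 + 516/5 = 521/5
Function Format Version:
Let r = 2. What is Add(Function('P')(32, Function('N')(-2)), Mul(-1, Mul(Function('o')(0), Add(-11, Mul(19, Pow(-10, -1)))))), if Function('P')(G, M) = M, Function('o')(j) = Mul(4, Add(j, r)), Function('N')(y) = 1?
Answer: Rational(521, 5) ≈ 104.20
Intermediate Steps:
Function('o')(j) = Add(8, Mul(4, j)) (Function('o')(j) = Mul(4, Add(j, 2)) = Mul(4, Add(2, j)) = Add(8, Mul(4, j)))
Add(Function('P')(32, Function('N')(-2)), Mul(-1, Mul(Function('o')(0), Add(-11, Mul(19, Pow(-10, -1)))))) = Add(1, Mul(-1, Mul(Add(8, Mul(4, 0)), Add(-11, Mul(19, Pow(-10, -1)))))) = Add(1, Mul(-1, Mul(Add(8, 0), Add(-11, Mul(19, Rational(-1, 10)))))) = Add(1, Mul(-1, Mul(8, Add(-11, Rational(-19, 10))))) = Add(1, Mul(-1, Mul(8, Rational(-129, 10)))) = Add(1, Mul(-1, Rational(-516, 5))) = Add(1, Rational(516, 5)) = Rational(521, 5)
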